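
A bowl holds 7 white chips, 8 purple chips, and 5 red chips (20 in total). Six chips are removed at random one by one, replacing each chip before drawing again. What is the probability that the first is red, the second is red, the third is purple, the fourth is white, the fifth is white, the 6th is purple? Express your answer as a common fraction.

Multiply the conditional probability of each draw in order, with replacement (the composition resets each draw).
P = (5/20) · (5/20) · (8/20) · (7/20) · (7/20) · (8/20) = 49/40000 ≈ 0.0012.

49/40000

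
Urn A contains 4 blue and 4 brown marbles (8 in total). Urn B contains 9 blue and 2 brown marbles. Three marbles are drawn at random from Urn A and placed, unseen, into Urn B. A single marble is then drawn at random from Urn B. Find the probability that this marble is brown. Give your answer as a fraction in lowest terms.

Condition on how many of the transferred marbles are brown (from Urn A: 4 brown of 8; then Urn B has 14 total).
  0 brown: C(4,0)C(4,3)/C(8,3) = 1/14; then P = 2/14
  1 brown: C(4,1)C(4,2)/C(8,3) = 3/7; then P = 3/14
  2 brown: C(4,2)C(4,1)/C(8,3) = 3/7; then P = 4/14
  3 brown: C(4,3)C(4,0)/C(8,3) = 1/14; then P = 5/14
P(brown from Urn B) = 1/4 ≈ 0.2500.

1/4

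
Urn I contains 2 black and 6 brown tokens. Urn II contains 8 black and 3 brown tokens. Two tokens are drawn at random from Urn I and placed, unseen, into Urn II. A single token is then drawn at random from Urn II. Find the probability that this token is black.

Condition on how many of the transferred tokens are black (from Urn I: 2 black of 8; then Urn II has 13 total).
  0 black: C(2,0)C(6,2)/C(8,2) = 15/28; then P = 8/13
  1 black: C(2,1)C(6,1)/C(8,2) = 3/7; then P = 9/13
  2 black: C(2,2)C(6,0)/C(8,2) = 1/28; then P = 10/13
P(black from Urn II) = 17/26 ≈ 0.6538.

17/26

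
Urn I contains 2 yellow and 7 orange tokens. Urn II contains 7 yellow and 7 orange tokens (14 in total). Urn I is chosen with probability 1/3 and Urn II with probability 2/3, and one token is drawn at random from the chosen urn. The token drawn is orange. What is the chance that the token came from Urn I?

P(orange | Urn I) = 7/9; P(orange | Urn II) = 1/2.
P(orange) = 1/3·7/9 + 2/3·1/2 = 16/27.
By Bayes' rule, P(Urn I | orange) = 7/27 / 16/27 = 7/16 ≈ 0.4375.

7/16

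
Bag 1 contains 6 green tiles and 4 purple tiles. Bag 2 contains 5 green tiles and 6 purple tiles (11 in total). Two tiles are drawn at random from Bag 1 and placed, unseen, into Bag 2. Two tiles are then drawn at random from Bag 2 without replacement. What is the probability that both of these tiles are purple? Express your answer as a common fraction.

23/90

Condition on how many of the transferred tiles are purple (from Bag 1: 4 purple of 10; then Bag 2 has 13 total).
  0 purple: C(4,0)C(6,2)/C(10,2) = 1/3; then P = C(6,2)/C(13,2) = 5/26
  1 purple: C(4,1)C(6,1)/C(10,2) = 8/15; then P = C(7,2)/C(13,2) = 7/26
  2 purple: C(4,2)C(6,0)/C(10,2) = 2/15; then P = C(8,2)/C(13,2) = 14/39
P(both purple) = 23/90 ≈ 0.2556.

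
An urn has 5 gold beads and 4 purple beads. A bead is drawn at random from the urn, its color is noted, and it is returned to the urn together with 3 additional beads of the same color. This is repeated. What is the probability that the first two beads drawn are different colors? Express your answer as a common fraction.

Either gold then purple, or purple then gold; after the first draw the total is 12.
P = (5/9)·(4/12) + (4/9)·(5/12) = 10/27 ≈ 0.3704.

10/27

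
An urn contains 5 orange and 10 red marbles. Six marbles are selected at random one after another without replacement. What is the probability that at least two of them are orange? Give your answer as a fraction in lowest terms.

101/143

Sum the hypergeometric tail for j = 2,…,5 orange marbles.
Favorable = C(5,2)·C(10,4) + C(5,3)·C(10,3) + C(5,4)·C(10,2) + C(5,5)·C(10,1) = 3535; total = C(15,6) = 5005.
P = 3535/5005 = 101/143 ≈ 0.7063.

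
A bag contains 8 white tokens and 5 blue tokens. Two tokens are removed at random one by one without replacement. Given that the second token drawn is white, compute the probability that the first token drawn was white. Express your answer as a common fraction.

7/12

P(first=white and the second token drawn is white) = (8/13)·(7/12) = 14/39.
P(the second token drawn is white) = Σ over first color = 14/39 + 10/39 = 8/13.
By Bayes, P(first=white | the second token drawn is white) = 14/39 / 8/13 = 7/12 ≈ 0.5833.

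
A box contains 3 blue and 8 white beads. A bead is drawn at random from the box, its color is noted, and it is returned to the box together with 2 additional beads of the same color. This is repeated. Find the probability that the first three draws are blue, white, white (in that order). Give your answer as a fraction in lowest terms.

16/143

Track the composition after each reinforcement of +2.
P = (3/11) · (8/13) · (10/15) = 16/143 ≈ 0.1119.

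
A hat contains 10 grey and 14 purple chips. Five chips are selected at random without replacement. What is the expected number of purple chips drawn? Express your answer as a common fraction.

By linearity of expectation, E[X] = Σ P(draw i is purple); by symmetry each draw (even without replacement) has P(purple) = 14/24.
E[X] = 5 · 14/24 = 35/12 ≈ 2.9167.

35/12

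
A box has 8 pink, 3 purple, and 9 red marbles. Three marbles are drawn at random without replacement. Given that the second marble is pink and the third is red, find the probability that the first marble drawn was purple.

P(first=purple and the second marble is pink and the third is red) = (3/20)·(8/19)·(9/18) = 3/95.
P(E) = Σ over first color = 7/95 + 3/95 + 8/95 = 18/95.
By Bayes, P(first=purple | E) = 3/95 / 18/95 = 1/6 ≈ 0.1667.

1/6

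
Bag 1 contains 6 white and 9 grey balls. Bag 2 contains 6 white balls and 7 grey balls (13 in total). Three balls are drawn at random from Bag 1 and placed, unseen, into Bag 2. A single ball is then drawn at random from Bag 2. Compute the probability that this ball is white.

9/20

Condition on how many of the transferred balls are white (from Bag 1: 6 white of 15; then Bag 2 has 16 total).
  0 white: C(6,0)C(9,3)/C(15,3) = 12/65; then P = 6/16
  1 white: C(6,1)C(9,2)/C(15,3) = 216/455; then P = 7/16
  2 white: C(6,2)C(9,1)/C(15,3) = 27/91; then P = 8/16
  3 white: C(6,3)C(9,0)/C(15,3) = 4/91; then P = 9/16
P(white from Bag 2) = 9/20 ≈ 0.4500.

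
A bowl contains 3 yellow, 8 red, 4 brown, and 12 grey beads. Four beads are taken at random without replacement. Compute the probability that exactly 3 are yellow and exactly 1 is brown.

Unordered draws without replacement: count favorable combinations over C(27,4).
Favorable = C(3,3) · C(8,0) · C(4,1) · C(12,0) = 4; total = C(27,4) = 17550.
P = 4/17550 = 2/8775 ≈ 0.0002.

2/8775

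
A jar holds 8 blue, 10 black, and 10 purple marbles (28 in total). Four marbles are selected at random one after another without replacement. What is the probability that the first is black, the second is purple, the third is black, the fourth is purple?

3/182

Multiply the conditional probability of each draw in order, without replacement, so each draw removes one from its color and from the total.
P = (10/28) · (10/27) · (9/26) · (9/25) = 3/182 ≈ 0.0165.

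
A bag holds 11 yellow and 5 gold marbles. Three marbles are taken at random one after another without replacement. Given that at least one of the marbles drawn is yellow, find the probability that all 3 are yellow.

3/10

P(all 3 yellow) = C(11,3)/C(16,3) = 33/112; P(at least one yellow) = 1 − C(5,3)/C(16,3) = 55/56.
Since 'all 3 yellow' ⊆ 'at least one yellow', P(all 3 | at least one) = 33/112 / 55/56 = 3/10 ≈ 0.3000.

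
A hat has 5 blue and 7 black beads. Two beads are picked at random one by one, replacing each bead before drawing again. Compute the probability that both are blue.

25/144

Multiply the conditional probability of each draw in order, with replacement (the composition resets each draw).
P = (5/12) · (5/12) = 25/144 ≈ 0.1736.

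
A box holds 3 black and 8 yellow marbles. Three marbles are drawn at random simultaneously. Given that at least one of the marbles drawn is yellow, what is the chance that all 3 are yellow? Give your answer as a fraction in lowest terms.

14/41

P(all 3 yellow) = C(8,3)/C(11,3) = 56/165; P(at least one yellow) = 1 − C(3,3)/C(11,3) = 164/165.
Since 'all 3 yellow' ⊆ 'at least one yellow', P(all 3 | at least one) = 56/165 / 164/165 = 14/41 ≈ 0.3415.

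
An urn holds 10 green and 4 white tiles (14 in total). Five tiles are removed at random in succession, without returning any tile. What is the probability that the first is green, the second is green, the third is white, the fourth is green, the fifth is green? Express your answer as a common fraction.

12/143

Multiply the conditional probability of each draw in order, without replacement, so each draw removes one from its color and from the total.
P = (10/14) · (9/13) · (4/12) · (8/11) · (7/10) = 12/143 ≈ 0.0839.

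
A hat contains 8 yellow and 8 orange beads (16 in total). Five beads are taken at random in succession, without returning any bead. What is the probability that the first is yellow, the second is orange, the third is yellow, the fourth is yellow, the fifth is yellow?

1/39

Multiply the conditional probability of each draw in order, without replacement, so each draw removes one from its color and from the total.
P = (8/16) · (8/15) · (7/14) · (6/13) · (5/12) = 1/39 ≈ 0.0256.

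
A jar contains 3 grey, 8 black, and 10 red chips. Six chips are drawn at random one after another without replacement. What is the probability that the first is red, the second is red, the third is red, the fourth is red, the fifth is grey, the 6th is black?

1/323

Multiply the conditional probability of each draw in order, without replacement, so each draw removes one from its color and from the total.
P = (10/21) · (9/20) · (8/19) · (7/18) · (3/17) · (8/16) = 1/323 ≈ 0.0031.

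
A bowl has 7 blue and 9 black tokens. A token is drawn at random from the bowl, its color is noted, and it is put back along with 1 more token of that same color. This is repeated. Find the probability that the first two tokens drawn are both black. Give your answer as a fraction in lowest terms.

45/136

After a black draw the bowl holds 10 black out of 17.
P = (9/16)·(10/17) = 45/136 ≈ 0.3309.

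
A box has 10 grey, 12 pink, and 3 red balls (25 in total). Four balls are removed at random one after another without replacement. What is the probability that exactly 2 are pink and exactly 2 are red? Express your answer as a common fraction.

Unordered draws without replacement: count favorable combinations over C(25,4).
Favorable = C(10,0) · C(12,2) · C(3,2) = 198; total = C(25,4) = 12650.
P = 198/12650 = 9/575 ≈ 0.0157.

9/575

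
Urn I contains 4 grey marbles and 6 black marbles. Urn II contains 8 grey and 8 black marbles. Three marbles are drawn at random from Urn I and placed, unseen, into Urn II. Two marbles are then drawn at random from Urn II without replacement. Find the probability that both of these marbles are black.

Condition on how many of the transferred marbles are black (from Urn I: 6 black of 10; then Urn II has 19 total).
  0 black: C(6,0)C(4,3)/C(10,3) = 1/30; then P = C(8,2)/C(19,2) = 28/171
  1 black: C(6,1)C(4,2)/C(10,3) = 3/10; then P = C(9,2)/C(19,2) = 4/19
  2 black: C(6,2)C(4,1)/C(10,3) = 1/2; then P = C(10,2)/C(19,2) = 5/19
  3 black: C(6,3)C(4,0)/C(10,3) = 1/6; then P = C(11,2)/C(19,2) = 55/171
P(both black) = 217/855 ≈ 0.2538.

217/855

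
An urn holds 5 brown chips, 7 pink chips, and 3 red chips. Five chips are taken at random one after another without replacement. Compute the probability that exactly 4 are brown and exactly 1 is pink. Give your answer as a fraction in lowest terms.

5/429

Unordered draws without replacement: count favorable combinations over C(15,5).
Favorable = C(5,4) · C(7,1) · C(3,0) = 35; total = C(15,5) = 3003.
P = 35/3003 = 5/429 ≈ 0.0117.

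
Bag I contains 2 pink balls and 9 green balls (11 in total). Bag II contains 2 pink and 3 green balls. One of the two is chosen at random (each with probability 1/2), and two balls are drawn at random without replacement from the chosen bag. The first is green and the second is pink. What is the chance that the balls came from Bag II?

11/17

P(E | Bag I) = 9/55; P(E | Bag II) = 3/10.
P(E) = 1/2·9/55 + 1/2·3/10 = 51/220.
By Bayes' rule, P(Bag II | E) = 3/20 / 51/220 = 11/17 ≈ 0.6471.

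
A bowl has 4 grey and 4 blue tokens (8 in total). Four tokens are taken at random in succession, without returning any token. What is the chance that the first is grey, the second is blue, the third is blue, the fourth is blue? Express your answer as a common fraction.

Multiply the conditional probability of each draw in order, without replacement, so each draw removes one from its color and from the total.
P = (4/8) · (4/7) · (3/6) · (2/5) = 2/35 ≈ 0.0571.

2/35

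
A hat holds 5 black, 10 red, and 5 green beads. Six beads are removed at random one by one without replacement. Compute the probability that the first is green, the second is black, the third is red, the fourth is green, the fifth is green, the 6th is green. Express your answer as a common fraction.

Multiply the conditional probability of each draw in order, without replacement, so each draw removes one from its color and from the total.
P = (5/20) · (5/19) · (10/18) · (4/17) · (3/16) · (2/15) = 5/23256 ≈ 0.0002.

5/23256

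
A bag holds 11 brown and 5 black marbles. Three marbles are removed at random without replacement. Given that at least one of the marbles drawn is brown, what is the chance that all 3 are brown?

3/10

P(all 3 brown) = C(11,3)/C(16,3) = 33/112; P(at least one brown) = 1 − C(5,3)/C(16,3) = 55/56.
Since 'all 3 brown' ⊆ 'at least one brown', P(all 3 | at least one) = 33/112 / 55/56 = 3/10 ≈ 0.3000.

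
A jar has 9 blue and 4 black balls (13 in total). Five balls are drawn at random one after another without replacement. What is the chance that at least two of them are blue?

Sum the hypergeometric tail for j = 2,…,5 blue balls.
Favorable = C(9,2)·C(4,3) + C(9,3)·C(4,2) + C(9,4)·C(4,1) + C(9,5)·C(4,0) = 1278; total = C(13,5) = 1287.
P = 1278/1287 = 142/143 ≈ 0.9930.

142/143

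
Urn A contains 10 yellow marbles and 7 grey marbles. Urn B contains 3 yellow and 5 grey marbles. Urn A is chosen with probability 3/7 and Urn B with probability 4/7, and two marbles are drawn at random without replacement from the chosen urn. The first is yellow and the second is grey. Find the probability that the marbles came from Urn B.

P(E | Urn A) = 35/136; P(E | Urn B) = 15/56.
P(E) = 3/7·35/136 + 4/7·15/56 = 1755/6664.
By Bayes' rule, P(Urn B | E) = 15/98 / 1755/6664 = 68/117 ≈ 0.5812.

68/117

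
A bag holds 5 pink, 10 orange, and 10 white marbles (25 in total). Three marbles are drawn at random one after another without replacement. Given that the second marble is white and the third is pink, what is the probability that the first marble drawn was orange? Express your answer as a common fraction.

P(first=orange and the second marble is white and the third is pink) = (10/25)·(10/24)·(5/23) = 5/138.
P(E) = Σ over first color = 1/69 + 5/138 + 3/92 = 1/12.
By Bayes, P(first=orange | E) = 5/138 / 1/12 = 10/23 ≈ 0.4348.

10/23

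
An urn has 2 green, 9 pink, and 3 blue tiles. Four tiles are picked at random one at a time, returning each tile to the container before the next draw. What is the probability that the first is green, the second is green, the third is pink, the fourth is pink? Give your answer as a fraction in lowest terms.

Multiply the conditional probability of each draw in order, with replacement (the composition resets each draw).
P = (2/14) · (2/14) · (9/14) · (9/14) = 81/9604 ≈ 0.0084.

81/9604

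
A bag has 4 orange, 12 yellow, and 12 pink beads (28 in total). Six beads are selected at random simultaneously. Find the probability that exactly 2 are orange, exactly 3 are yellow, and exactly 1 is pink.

Unordered draws without replacement: count favorable combinations over C(28,6).
Favorable = C(4,2) · C(12,3) · C(12,1) = 15840; total = C(28,6) = 376740.
P = 15840/376740 = 88/2093 ≈ 0.0420.

88/2093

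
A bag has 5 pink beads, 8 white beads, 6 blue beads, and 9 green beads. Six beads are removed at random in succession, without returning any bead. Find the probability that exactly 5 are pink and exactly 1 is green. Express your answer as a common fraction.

Unordered draws without replacement: count favorable combinations over C(28,6).
Favorable = C(5,5) · C(8,0) · C(6,0) · C(9,1) = 9; total = C(28,6) = 376740.
P = 9/376740 = 1/41860 ≈ 0.0000.

1/41860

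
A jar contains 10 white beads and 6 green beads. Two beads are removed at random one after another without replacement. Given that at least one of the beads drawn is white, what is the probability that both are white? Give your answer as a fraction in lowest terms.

P(both white) = C(10,2)/C(16,2) = 3/8; P(at least one white) = 1 − C(6,2)/C(16,2) = 7/8.
Since 'both white' ⊆ 'at least one white', P(both | at least one) = 3/8 / 7/8 = 3/7 ≈ 0.4286.

3/7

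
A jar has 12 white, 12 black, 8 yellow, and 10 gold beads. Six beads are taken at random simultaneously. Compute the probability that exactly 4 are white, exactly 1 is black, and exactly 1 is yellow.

23760/2622893

Unordered draws without replacement: count favorable combinations over C(42,6).
Favorable = C(12,4) · C(12,1) · C(8,1) · C(10,0) = 47520; total = C(42,6) = 5245786.
P = 47520/5245786 = 23760/2622893 ≈ 0.0091.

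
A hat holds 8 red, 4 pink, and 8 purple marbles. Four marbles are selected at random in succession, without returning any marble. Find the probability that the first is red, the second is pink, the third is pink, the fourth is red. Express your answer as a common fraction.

Multiply the conditional probability of each draw in order, without replacement, so each draw removes one from its color and from the total.
P = (8/20) · (4/19) · (3/18) · (7/17) = 28/4845 ≈ 0.0058.

28/4845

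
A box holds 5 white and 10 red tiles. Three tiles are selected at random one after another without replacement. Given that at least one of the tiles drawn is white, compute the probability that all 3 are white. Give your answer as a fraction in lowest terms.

P(all 3 white) = C(5,3)/C(15,3) = 2/91; P(at least one white) = 1 − C(10,3)/C(15,3) = 67/91.
Since 'all 3 white' ⊆ 'at least one white', P(all 3 | at least one) = 2/91 / 67/91 = 2/67 ≈ 0.0299.

2/67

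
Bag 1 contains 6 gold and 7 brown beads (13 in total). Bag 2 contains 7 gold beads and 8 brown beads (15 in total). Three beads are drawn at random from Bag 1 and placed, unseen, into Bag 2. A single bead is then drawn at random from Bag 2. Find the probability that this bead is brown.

125/234

Condition on how many of the transferred beads are brown (from Bag 1: 7 brown of 13; then Bag 2 has 18 total).
  0 brown: C(7,0)C(6,3)/C(13,3) = 10/143; then P = 8/18
  1 brown: C(7,1)C(6,2)/C(13,3) = 105/286; then P = 9/18
  2 brown: C(7,2)C(6,1)/C(13,3) = 63/143; then P = 10/18
  3 brown: C(7,3)C(6,0)/C(13,3) = 35/286; then P = 11/18
P(brown from Bag 2) = 125/234 ≈ 0.5342.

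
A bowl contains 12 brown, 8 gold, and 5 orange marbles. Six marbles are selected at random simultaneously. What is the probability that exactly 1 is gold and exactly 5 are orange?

Unordered draws without replacement: count favorable combinations over C(25,6).
Favorable = C(12,0) · C(8,1) · C(5,5) = 8; total = C(25,6) = 177100.
P = 8/177100 = 2/44275 ≈ 0.0000.

2/44275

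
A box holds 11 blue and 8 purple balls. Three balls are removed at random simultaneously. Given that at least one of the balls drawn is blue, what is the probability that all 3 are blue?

15/83

P(all 3 blue) = C(11,3)/C(19,3) = 55/323; P(at least one blue) = 1 − C(8,3)/C(19,3) = 913/969.
Since 'all 3 blue' ⊆ 'at least one blue', P(all 3 | at least one) = 55/323 / 913/969 = 15/83 ≈ 0.1807.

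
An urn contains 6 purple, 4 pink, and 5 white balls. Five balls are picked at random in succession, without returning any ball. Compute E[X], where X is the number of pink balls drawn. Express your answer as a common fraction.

4/3

By linearity of expectation, E[X] = Σ P(draw i is pink); by symmetry each draw (even without replacement) has P(pink) = 4/15.
E[X] = 5 · 4/15 = 4/3 ≈ 1.3333.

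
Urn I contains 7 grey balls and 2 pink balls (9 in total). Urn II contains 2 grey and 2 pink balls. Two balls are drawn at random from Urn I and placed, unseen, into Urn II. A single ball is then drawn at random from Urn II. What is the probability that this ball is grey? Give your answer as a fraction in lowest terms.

Condition on how many of the transferred balls are grey (from Urn I: 7 grey of 9; then Urn II has 6 total).
  0 grey: C(7,0)C(2,2)/C(9,2) = 1/36; then P = 2/6
  1 grey: C(7,1)C(2,1)/C(9,2) = 7/18; then P = 3/6
  2 grey: C(7,2)C(2,0)/C(9,2) = 7/12; then P = 4/6
P(grey from Urn II) = 16/27 ≈ 0.5926.

16/27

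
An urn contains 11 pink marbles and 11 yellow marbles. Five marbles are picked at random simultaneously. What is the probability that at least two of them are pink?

337/399

Sum the hypergeometric tail for j = 2,…,5 pink marbles.
Favorable = C(11,2)·C(11,3) + C(11,3)·C(11,2) + C(11,4)·C(11,1) + C(11,5)·C(11,0) = 22242; total = C(22,5) = 26334.
P = 22242/26334 = 337/399 ≈ 0.8446.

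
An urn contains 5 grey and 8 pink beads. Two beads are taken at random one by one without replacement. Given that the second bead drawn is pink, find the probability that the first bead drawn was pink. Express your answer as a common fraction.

7/12

P(first=pink and the second bead drawn is pink) = (8/13)·(7/12) = 14/39.
P(the second bead drawn is pink) = Σ over first color = 10/39 + 14/39 = 8/13.
By Bayes, P(first=pink | the second bead drawn is pink) = 14/39 / 8/13 = 7/12 ≈ 0.5833.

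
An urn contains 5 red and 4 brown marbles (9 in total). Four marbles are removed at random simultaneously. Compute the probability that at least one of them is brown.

Use the complement: P(at least one brown) = 1 − P(no brown).
P(none) = C(5,4)/C(9,4) = 5/126.
So P = 1 − 5/126 = 121/126 ≈ 0.9603.

121/126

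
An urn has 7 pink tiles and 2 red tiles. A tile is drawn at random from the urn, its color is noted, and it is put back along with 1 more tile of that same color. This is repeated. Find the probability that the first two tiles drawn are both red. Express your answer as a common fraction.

After a red draw the urn holds 3 red out of 10.
P = (2/9)·(3/10) = 1/15 ≈ 0.0667.

1/15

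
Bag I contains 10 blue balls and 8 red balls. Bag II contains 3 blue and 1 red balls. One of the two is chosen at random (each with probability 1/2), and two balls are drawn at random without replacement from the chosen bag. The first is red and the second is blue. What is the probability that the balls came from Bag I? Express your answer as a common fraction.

P(E | Bag I) = 40/153; P(E | Bag II) = 1/4.
P(E) = 1/2·40/153 + 1/2·1/4 = 313/1224.
By Bayes' rule, P(Bag I | E) = 20/153 / 313/1224 = 160/313 ≈ 0.5112.

160/313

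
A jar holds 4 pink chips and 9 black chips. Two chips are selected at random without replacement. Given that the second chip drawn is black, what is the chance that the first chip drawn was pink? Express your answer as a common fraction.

P(first=pink and the second chip drawn is black) = (4/13)·(9/12) = 3/13.
P(the second chip drawn is black) = Σ over first color = 3/13 + 6/13 = 9/13.
By Bayes, P(first=pink | the second chip drawn is black) = 3/13 / 9/13 = 1/3 ≈ 0.3333.

1/3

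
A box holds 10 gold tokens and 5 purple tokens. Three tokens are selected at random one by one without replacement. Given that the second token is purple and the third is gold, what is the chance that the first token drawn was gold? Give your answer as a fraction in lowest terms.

9/13

P(first=gold and the second token is purple and the third is gold) = (10/15)·(5/14)·(9/13) = 15/91.
P(E) = Σ over first color = 15/91 + 20/273 = 5/21.
By Bayes, P(first=gold | E) = 15/91 / 5/21 = 9/13 ≈ 0.6923.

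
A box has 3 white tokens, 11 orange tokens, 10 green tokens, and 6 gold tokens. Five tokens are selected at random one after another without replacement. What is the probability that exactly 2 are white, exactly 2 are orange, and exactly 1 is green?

275/23751

Unordered draws without replacement: count favorable combinations over C(30,5).
Favorable = C(3,2) · C(11,2) · C(10,1) · C(6,0) = 1650; total = C(30,5) = 142506.
P = 1650/142506 = 275/23751 ≈ 0.0116.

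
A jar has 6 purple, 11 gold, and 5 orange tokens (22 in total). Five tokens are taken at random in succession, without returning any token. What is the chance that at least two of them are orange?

Sum the hypergeometric tail for j = 2,…,5 orange tokens.
Favorable = C(5,2)·C(17,3) + C(5,3)·C(17,2) + C(5,4)·C(17,1) + C(5,5)·C(17,0) = 8246; total = C(22,5) = 26334.
P = 8246/26334 = 31/99 ≈ 0.3131.

31/99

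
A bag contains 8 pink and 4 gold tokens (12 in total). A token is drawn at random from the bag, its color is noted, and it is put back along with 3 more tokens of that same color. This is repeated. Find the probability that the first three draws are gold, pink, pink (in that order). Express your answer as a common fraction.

Track the composition after each reinforcement of +3.
P = (4/12) · (8/15) · (11/18) = 44/405 ≈ 0.1086.

44/405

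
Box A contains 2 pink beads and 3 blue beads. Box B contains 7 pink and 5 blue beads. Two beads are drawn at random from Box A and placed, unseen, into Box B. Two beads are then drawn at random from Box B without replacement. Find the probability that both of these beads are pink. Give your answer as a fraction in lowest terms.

267/910

Condition on how many of the transferred beads are pink (from Box A: 2 pink of 5; then Box B has 14 total).
  0 pink: C(2,0)C(3,2)/C(5,2) = 3/10; then P = C(7,2)/C(14,2) = 3/13
  1 pink: C(2,1)C(3,1)/C(5,2) = 3/5; then P = C(8,2)/C(14,2) = 4/13
  2 pink: C(2,2)C(3,0)/C(5,2) = 1/10; then P = C(9,2)/C(14,2) = 36/91
P(both pink) = 267/910 ≈ 0.2934.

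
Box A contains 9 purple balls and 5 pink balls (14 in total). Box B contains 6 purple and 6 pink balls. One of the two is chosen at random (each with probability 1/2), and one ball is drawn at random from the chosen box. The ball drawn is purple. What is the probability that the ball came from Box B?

7/16

P(purple | Box A) = 9/14; P(purple | Box B) = 1/2.
P(purple) = 1/2·9/14 + 1/2·1/2 = 4/7.
By Bayes' rule, P(Box B | purple) = 1/4 / 4/7 = 7/16 ≈ 0.4375.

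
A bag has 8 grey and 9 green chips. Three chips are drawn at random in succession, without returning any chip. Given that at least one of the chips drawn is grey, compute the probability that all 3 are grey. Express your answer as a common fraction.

P(all 3 grey) = C(8,3)/C(17,3) = 7/85; P(at least one grey) = 1 − C(9,3)/C(17,3) = 149/170.
Since 'all 3 grey' ⊆ 'at least one grey', P(all 3 | at least one) = 7/85 / 149/170 = 14/149 ≈ 0.0940.

14/149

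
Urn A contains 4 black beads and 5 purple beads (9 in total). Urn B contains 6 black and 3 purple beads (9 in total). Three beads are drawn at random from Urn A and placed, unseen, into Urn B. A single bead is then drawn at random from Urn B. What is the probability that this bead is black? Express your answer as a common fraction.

Condition on how many of the transferred beads are black (from Urn A: 4 black of 9; then Urn B has 12 total).
  0 black: C(4,0)C(5,3)/C(9,3) = 5/42; then P = 6/12
  1 black: C(4,1)C(5,2)/C(9,3) = 10/21; then P = 7/12
  2 black: C(4,2)C(5,1)/C(9,3) = 5/14; then P = 8/12
  3 black: C(4,3)C(5,0)/C(9,3) = 1/21; then P = 9/12
P(black from Urn B) = 11/18 ≈ 0.6111.

11/18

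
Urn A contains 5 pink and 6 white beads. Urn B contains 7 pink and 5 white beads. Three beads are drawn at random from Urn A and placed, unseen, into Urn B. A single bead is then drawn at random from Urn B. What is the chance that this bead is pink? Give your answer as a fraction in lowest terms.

Condition on how many of the transferred beads are pink (from Urn A: 5 pink of 11; then Urn B has 15 total).
  0 pink: C(5,0)C(6,3)/C(11,3) = 4/33; then P = 7/15
  1 pink: C(5,1)C(6,2)/C(11,3) = 5/11; then P = 8/15
  2 pink: C(5,2)C(6,1)/C(11,3) = 4/11; then P = 9/15
  3 pink: C(5,3)C(6,0)/C(11,3) = 2/33; then P = 10/15
P(pink from Urn B) = 92/165 ≈ 0.5576.

92/165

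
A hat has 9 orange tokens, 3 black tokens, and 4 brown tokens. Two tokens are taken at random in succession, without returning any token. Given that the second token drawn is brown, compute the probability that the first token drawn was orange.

P(first=orange and the second token drawn is brown) = (9/16)·(4/15) = 3/20.
P(the second token drawn is brown) = Σ over first color = 3/20 + 1/20 + 1/20 = 1/4.
By Bayes, P(first=orange | the second token drawn is brown) = 3/20 / 1/4 = 3/5 ≈ 0.6000.

3/5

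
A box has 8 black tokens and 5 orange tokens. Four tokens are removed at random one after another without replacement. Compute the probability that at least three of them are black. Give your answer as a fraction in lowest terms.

70/143

Sum the hypergeometric tail for j = 3,…,4 black tokens.
Favorable = C(8,3)·C(5,1) + C(8,4)·C(5,0) = 350; total = C(13,4) = 715.
P = 350/715 = 70/143 ≈ 0.4895.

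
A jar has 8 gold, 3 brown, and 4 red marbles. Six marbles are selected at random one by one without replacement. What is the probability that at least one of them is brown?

53/65

Use the complement: P(at least one brown) = 1 − P(no brown).
P(none) = C(12,6)/C(15,6) = 924/5005.
So P = 1 − 924/5005 = 53/65 ≈ 0.8154.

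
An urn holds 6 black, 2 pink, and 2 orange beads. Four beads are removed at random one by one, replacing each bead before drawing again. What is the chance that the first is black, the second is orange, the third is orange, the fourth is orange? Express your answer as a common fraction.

Multiply the conditional probability of each draw in order, with replacement (the composition resets each draw).
P = (6/10) · (2/10) · (2/10) · (2/10) = 3/625 ≈ 0.0048.

3/625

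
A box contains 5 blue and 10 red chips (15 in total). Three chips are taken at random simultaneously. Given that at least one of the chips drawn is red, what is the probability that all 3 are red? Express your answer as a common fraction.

P(all 3 red) = C(10,3)/C(15,3) = 24/91; P(at least one red) = 1 − C(5,3)/C(15,3) = 89/91.
Since 'all 3 red' ⊆ 'at least one red', P(all 3 | at least one) = 24/91 / 89/91 = 24/89 ≈ 0.2697.

24/89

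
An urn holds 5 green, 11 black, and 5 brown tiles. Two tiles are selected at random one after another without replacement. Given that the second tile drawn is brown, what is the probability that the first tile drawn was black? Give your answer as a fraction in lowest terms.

P(first=black and the second tile drawn is brown) = (11/21)·(5/20) = 11/84.
P(the second tile drawn is brown) = Σ over first color = 5/84 + 11/84 + 1/21 = 5/21.
By Bayes, P(first=black | the second tile drawn is brown) = 11/84 / 5/21 = 11/20 ≈ 0.5500.

11/20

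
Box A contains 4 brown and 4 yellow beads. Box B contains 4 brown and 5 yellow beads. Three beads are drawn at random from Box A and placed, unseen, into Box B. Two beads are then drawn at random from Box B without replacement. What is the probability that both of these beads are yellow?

127/462

Condition on how many of the transferred beads are yellow (from Box A: 4 yellow of 8; then Box B has 12 total).
  0 yellow: C(4,0)C(4,3)/C(8,3) = 1/14; then P = C(5,2)/C(12,2) = 5/33
  1 yellow: C(4,1)C(4,2)/C(8,3) = 3/7; then P = C(6,2)/C(12,2) = 5/22
  2 yellow: C(4,2)C(4,1)/C(8,3) = 3/7; then P = C(7,2)/C(12,2) = 7/22
  3 yellow: C(4,3)C(4,0)/C(8,3) = 1/14; then P = C(8,2)/C(12,2) = 14/33
P(both yellow) = 127/462 ≈ 0.2749.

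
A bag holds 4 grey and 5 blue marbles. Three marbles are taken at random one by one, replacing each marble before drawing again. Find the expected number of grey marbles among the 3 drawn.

By linearity of expectation, E[X] = Σ P(draw i is grey); each independent draw has P(grey) = 4/9.
E[X] = 3 · 4/9 = 4/3 ≈ 1.3333.

4/3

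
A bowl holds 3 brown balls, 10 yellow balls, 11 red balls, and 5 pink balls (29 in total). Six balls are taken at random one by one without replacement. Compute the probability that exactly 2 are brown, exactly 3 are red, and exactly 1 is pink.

55/10556

Unordered draws without replacement: count favorable combinations over C(29,6).
Favorable = C(3,2) · C(10,0) · C(11,3) · C(5,1) = 2475; total = C(29,6) = 475020.
P = 2475/475020 = 55/10556 ≈ 0.0052.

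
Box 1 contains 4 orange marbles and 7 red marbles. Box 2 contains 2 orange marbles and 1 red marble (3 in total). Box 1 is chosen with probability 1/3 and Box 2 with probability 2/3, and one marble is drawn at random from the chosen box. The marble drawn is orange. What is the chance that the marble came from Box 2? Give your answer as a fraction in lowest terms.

P(orange | Box 1) = 4/11; P(orange | Box 2) = 2/3.
P(orange) = 1/3·4/11 + 2/3·2/3 = 56/99.
By Bayes' rule, P(Box 2 | orange) = 4/9 / 56/99 = 11/14 ≈ 0.7857.

11/14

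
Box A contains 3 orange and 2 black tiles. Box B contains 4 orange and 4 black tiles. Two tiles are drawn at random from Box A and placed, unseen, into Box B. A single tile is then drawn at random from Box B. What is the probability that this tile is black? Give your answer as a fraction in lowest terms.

Condition on how many of the transferred tiles are black (from Box A: 2 black of 5; then Box B has 10 total).
  0 black: C(2,0)C(3,2)/C(5,2) = 3/10; then P = 4/10
  1 black: C(2,1)C(3,1)/C(5,2) = 3/5; then P = 5/10
  2 black: C(2,2)C(3,0)/C(5,2) = 1/10; then P = 6/10
P(black from Box B) = 12/25 ≈ 0.4800.

12/25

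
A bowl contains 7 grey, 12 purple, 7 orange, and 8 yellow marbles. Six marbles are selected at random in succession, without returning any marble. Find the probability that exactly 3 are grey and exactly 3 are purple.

175/30566

Unordered draws without replacement: count favorable combinations over C(34,6).
Favorable = C(7,3) · C(12,3) · C(7,0) · C(8,0) = 7700; total = C(34,6) = 1344904.
P = 7700/1344904 = 175/30566 ≈ 0.0057.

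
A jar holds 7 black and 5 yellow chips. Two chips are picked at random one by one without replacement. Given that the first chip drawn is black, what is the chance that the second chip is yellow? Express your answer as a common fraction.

5/11

After removing 1 black, the jar has 5 yellow out of 11 remaining.
P(second is yellow | given) = 5/11 ≈ 0.4545.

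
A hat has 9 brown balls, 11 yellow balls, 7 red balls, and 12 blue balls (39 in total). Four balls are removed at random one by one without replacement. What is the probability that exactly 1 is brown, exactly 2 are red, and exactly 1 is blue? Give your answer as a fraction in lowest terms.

Unordered draws without replacement: count favorable combinations over C(39,4).
Favorable = C(9,1) · C(11,0) · C(7,2) · C(12,1) = 2268; total = C(39,4) = 82251.
P = 2268/82251 = 252/9139 ≈ 0.0276.

252/9139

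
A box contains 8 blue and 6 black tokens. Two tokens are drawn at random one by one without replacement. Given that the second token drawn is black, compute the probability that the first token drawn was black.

5/13

P(first=black and the second token drawn is black) = (6/14)·(5/13) = 15/91.
P(the second token drawn is black) = Σ over first color = 24/91 + 15/91 = 3/7.
By Bayes, P(first=black | the second token drawn is black) = 15/91 / 3/7 = 5/13 ≈ 0.3846.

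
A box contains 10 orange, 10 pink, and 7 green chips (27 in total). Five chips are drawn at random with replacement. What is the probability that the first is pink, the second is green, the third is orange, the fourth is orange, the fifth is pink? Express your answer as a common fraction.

70000/14348907

Multiply the conditional probability of each draw in order, with replacement (the composition resets each draw).
P = (10/27) · (7/27) · (10/27) · (10/27) · (10/27) = 70000/14348907 ≈ 0.0049.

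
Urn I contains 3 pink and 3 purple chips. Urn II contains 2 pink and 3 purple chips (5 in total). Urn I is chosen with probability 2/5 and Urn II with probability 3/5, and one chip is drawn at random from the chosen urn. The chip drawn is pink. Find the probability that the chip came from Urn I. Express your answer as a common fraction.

5/11

P(pink | Urn I) = 1/2; P(pink | Urn II) = 2/5.
P(pink) = 2/5·1/2 + 3/5·2/5 = 11/25.
By Bayes' rule, P(Urn I | pink) = 1/5 / 11/25 = 5/11 ≈ 0.4545.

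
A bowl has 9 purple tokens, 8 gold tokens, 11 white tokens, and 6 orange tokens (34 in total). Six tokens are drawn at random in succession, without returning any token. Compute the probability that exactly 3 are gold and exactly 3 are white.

105/15283

Unordered draws without replacement: count favorable combinations over C(34,6).
Favorable = C(9,0) · C(8,3) · C(11,3) · C(6,0) = 9240; total = C(34,6) = 1344904.
P = 9240/1344904 = 105/15283 ≈ 0.0069.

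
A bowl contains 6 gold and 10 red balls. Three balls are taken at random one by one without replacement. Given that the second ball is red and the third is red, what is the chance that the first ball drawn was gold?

3/7

P(first=gold and the second ball is red and the third is red) = (6/16)·(10/15)·(9/14) = 9/56.
P(E) = Σ over first color = 9/56 + 3/14 = 3/8.
By Bayes, P(first=gold | E) = 9/56 / 3/8 = 3/7 ≈ 0.4286.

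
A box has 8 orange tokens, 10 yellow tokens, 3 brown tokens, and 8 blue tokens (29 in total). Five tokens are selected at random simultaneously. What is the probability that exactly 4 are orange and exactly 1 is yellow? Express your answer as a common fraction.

Unordered draws without replacement: count favorable combinations over C(29,5).
Favorable = C(8,4) · C(10,1) · C(3,0) · C(8,0) = 700; total = C(29,5) = 118755.
P = 700/118755 = 20/3393 ≈ 0.0059.

20/3393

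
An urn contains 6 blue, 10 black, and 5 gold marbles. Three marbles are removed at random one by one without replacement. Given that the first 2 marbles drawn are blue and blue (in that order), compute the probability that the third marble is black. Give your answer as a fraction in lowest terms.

10/19

After removing 2 blue, the urn has 10 black out of 19 remaining.
P(third is black | given) = 10/19 ≈ 0.5263.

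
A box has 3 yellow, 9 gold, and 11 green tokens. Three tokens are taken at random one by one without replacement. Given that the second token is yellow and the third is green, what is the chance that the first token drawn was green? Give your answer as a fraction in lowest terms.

P(first=green and the second token is yellow and the third is green) = (11/23)·(3/22)·(10/21) = 5/161.
P(E) = Σ over first color = 1/161 + 9/322 + 5/161 = 3/46.
By Bayes, P(first=green | E) = 5/161 / 3/46 = 10/21 ≈ 0.4762.

10/21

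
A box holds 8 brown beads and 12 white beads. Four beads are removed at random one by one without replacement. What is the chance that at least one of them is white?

955/969

Use the complement: P(at least one white) = 1 − P(no white).
P(none) = C(8,4)/C(20,4) = 70/4845.
So P = 1 − 70/4845 = 955/969 ≈ 0.9856.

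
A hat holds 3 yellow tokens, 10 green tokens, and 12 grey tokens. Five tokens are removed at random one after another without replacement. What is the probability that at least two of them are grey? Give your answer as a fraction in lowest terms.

57/70

Sum the hypergeometric tail for j = 2,…,5 grey tokens.
Favorable = C(12,2)·C(13,3) + C(12,3)·C(13,2) + C(12,4)·C(13,1) + C(12,5)·C(13,0) = 43263; total = C(25,5) = 53130.
P = 43263/53130 = 57/70 ≈ 0.8143.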